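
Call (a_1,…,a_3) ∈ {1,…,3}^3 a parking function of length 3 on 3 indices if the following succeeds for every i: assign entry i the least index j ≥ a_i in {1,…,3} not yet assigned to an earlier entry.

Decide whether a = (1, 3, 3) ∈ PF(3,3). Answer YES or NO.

NO

Sorted: b = (1, 3, 3).
  b_1=1 ≤ 1
  b_2=3 > 2
  fails at i=2 ⇒ NO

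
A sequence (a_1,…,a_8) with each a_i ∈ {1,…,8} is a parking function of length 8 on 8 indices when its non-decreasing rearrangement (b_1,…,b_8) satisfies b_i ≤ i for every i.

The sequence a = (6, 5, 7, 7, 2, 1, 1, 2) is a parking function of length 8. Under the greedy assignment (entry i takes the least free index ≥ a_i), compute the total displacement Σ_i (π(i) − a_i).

Σπ = 36 ({1..8} each once); Σa = 6+5+7+7+2+1+1+2 = 31; disp = 36−31 = 5.

5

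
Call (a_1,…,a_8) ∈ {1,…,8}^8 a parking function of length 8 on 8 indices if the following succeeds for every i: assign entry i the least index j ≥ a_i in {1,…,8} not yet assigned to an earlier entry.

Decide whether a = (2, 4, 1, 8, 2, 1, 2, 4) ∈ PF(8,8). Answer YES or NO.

Rearranged: b = (1, 1, 2, 2, 2, 4, 4, 8).
  b_1=1 ≤ 1
  b_2=1 ≤ 2
  b_3=2 ≤ 3
  b_4=2 ≤ 4
  b_5=2 ≤ 5
  b_6=4 ≤ 6
  b_7=4 ≤ 7
  b_8=8 ≤ 8
All bounds hold ⇒ YES

YES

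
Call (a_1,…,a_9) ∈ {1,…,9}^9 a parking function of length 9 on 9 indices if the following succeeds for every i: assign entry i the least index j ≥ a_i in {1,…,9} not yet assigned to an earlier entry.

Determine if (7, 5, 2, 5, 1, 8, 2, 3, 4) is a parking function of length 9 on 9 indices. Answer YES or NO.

Rearranged: b = (1, 2, 2, 3, 4, 5, 5, 7, 8).
  b_1=1 ≤ 1
  b_2=2 ≤ 2
  b_3=2 ≤ 3
  b_4=3 ≤ 4
  b_5=4 ≤ 5
  b_6=5 ≤ 6
  b_7=5 ≤ 7
  b_8=7 ≤ 8
  b_9=8 ≤ 9
All bounds hold ⇒ YES

YES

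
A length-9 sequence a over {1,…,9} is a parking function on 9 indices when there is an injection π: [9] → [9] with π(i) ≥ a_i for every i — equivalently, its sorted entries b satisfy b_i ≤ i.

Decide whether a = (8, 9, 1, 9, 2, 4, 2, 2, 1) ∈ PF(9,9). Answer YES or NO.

NO

Rearranged: b = (1, 1, 2, 2, 2, 4, 8, 9, 9).
  b_1=1 ≤ 1
  b_2=1 ≤ 2
  b_3=2 ≤ 3
  b_4=2 ≤ 4
  b_5=2 ≤ 5
  b_6=4 ≤ 6
  b_7=8 > 7
  fails at i=7 ⇒ NO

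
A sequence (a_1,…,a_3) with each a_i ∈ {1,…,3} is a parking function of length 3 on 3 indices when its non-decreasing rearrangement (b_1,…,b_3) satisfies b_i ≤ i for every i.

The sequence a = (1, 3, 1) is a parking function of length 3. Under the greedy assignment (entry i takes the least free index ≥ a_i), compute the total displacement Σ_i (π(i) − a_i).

Σπ(i) = 1+…+3 = 6; Σa = 1+3+1 = 5; disp = 6−5 = 1.

1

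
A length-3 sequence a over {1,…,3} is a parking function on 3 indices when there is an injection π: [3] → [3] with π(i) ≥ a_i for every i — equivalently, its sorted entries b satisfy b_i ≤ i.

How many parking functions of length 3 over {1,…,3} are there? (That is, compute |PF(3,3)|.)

16

|PF| = 1·4^2 = 1 · 16 = 16
E.g. (2,1,2) → sorted (1,2,2): b_i ≤ i ∀i, a PF.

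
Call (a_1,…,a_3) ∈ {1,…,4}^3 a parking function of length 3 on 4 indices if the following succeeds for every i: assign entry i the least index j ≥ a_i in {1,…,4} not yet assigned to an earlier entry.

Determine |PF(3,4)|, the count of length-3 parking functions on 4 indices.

|PF(3,4)| = (4−3+1)·(4+1)^(3−1) = 2 · 25 = 50 (Pollak)
One tuple (1,3,1) → sorted (1,1,3): b_i ≤ 1+i ∀i, a PF.

50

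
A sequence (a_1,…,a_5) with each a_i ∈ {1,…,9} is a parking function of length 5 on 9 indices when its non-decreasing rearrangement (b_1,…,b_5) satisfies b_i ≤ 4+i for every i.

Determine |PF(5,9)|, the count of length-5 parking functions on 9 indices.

50000

Count = 5·10^4 = 5×10000 = 50000 (Konheim–Weiss)
E.g. (1,8,1,7,8) → sorted (1,1,7,8,8): b_i ≤ 4+i ∀i, a PF.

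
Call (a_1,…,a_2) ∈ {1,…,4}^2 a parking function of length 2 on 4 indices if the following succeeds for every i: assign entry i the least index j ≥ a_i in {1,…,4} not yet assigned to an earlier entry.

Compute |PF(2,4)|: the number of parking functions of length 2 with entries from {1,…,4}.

15

#PF = 3·5^1 = 3 · 5 = 15
One tuple (3,4) → sorted (3,4): b_i ≤ 2+i ∀i, a PF.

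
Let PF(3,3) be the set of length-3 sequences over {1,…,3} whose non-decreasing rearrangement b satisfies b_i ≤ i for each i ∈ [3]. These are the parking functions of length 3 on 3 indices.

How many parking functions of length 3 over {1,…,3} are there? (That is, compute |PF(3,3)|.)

16

#PF = 1·4^2 = 1 · 16 = 16 [KW]
One tuple (2,2,1) → sorted (1,2,2): b_i ≤ i ∀i, a PF.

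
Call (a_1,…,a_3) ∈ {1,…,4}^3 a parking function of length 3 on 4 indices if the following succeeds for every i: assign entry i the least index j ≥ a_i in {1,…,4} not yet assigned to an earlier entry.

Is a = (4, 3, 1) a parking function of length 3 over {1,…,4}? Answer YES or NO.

YES

Order a: b = (1, 3, 4).
  b_1=1 ≤ 2
  b_2=3 ≤ 3
  b_3=4 ≤ 4
All bounds hold ⇒ YES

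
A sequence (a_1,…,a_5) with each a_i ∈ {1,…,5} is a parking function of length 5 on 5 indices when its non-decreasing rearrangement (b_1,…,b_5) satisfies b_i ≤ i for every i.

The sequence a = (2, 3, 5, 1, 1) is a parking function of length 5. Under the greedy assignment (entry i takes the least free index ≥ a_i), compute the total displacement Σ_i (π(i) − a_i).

3

Σπ = 15 ({1..5} each once); Σa = 2+3+5+1+1 = 12; disp = 15−12 = 3.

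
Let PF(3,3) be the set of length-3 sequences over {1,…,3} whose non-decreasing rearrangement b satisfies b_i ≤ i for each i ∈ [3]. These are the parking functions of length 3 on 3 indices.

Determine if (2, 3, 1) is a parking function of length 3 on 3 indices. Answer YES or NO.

YES

Sorted: b = (1, 2, 3).
  b_1=1 ≤ 1
  b_2=2 ≤ 2
  b_3=3 ≤ 3
All bounds hold ⇒ YES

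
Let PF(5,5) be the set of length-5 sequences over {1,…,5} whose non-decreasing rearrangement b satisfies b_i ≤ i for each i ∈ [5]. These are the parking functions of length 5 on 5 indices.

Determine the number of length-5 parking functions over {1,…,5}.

1296

|PF(5,5)| = (6−5)·6^(5−1) = 1·1296 = 1296
One tuple (2,4,2,4,1) → sorted (1,2,2,4,4): b_i ≤ i ∀i, a PF.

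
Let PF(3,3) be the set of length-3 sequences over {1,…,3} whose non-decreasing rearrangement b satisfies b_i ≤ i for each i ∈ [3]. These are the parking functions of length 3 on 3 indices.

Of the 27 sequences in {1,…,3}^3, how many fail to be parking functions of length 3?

11

Count = (4−3)·4^(3−1) = 1·16 = 16 (Pollak)
One tuple (3,3,3) → sorted (3,3,3): b_1=3>1, not a PF.
3^3 − 16 = 27 − 16 = 11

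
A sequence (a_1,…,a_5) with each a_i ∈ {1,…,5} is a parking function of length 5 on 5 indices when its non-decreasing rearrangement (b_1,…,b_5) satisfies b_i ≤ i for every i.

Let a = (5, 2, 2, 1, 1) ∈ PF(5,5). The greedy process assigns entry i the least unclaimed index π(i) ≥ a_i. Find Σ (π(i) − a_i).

Σπ = 15 ({1..5} each once); Σa = 5+2+2+1+1 = 11; disp = 15−11 = 4.

4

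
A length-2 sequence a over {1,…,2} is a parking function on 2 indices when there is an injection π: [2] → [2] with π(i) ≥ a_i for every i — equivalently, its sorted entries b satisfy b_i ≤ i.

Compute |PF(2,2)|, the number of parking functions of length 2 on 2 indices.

#PF = (2−2+1)·(2+1)^(2−1) = 1 · 3 = 3 [KW]
Check (1,1) → sorted (1,1): b_i ≤ i ∀i, a PF.

3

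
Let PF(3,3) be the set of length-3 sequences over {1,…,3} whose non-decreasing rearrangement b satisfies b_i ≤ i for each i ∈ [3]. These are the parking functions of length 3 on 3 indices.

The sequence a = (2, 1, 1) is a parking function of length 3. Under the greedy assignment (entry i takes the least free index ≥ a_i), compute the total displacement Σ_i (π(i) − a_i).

2

Σπ(i) = 1+…+3 = 6; Σa = 2+1+1 = 4; disp = 6−4 = 2.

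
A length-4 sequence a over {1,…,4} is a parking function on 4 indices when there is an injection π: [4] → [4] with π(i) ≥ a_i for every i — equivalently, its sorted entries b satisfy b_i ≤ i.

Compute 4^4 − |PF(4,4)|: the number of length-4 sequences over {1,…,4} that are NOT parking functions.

#PF = (4+1−4)·(4+1)^{4−1} = 1×125 = 125 (Pollak)
Check (4,4,3,2) → sorted (2,3,4,4): b_1=2>1, not a PF.
So 256 − 125 = 131 fail.

131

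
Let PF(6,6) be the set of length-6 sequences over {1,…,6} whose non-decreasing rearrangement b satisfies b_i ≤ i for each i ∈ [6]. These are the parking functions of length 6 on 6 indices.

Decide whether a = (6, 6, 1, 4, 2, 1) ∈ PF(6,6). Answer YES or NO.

Order a: b = (1, 1, 2, 4, 6, 6).
  b_1=1 ≤ 1
  b_2=1 ≤ 2
  b_3=2 ≤ 3
  b_4=4 ≤ 4
  b_5=6 > 5
  fails at i=5 ⇒ NO

NO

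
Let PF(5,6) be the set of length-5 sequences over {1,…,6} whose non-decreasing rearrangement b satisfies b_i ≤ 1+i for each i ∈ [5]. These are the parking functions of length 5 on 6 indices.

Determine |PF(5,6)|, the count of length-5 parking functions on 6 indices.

|PF| = (7−5)·7^(5−1) = 2·2401 = 4802 [KW]
Check (3,4,1,4,1) → sorted (1,1,3,4,4): b_i ≤ 1+i ∀i, a PF.

4802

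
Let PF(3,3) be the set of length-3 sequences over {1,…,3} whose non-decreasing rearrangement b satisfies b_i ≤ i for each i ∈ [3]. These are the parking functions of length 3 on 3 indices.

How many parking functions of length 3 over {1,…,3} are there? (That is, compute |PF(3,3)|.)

16

|PF| = (4−3)·4^(3−1) = 1 · 16 = 16 (Konheim–Weiss)
Check (2,1,1) → sorted (1,1,2): b_i ≤ i ∀i, a PF.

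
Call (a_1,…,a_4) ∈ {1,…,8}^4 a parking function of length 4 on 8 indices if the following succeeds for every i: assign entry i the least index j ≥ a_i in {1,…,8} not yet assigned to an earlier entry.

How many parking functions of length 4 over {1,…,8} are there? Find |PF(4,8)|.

#PF = 5·9^3 = 5×729 = 3645 [KW]
Check (7,5,8,6) → sorted (5,6,7,8): b_i ≤ 4+i ∀i, a PF.

3645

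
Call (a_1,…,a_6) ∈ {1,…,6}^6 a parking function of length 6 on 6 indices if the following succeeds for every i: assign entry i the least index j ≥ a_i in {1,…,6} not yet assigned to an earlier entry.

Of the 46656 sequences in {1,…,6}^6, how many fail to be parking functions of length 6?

29849

Count = (6−6+1)·(6+1)^(6−1) = 1·16807 = 16807 (Konheim–Weiss)
One tuple (6,5,4,4,6,4) → sorted (4,4,4,5,6,6): b_1=4>1, not a PF.
Total 46656; non-PF = 46656−16807 = 29849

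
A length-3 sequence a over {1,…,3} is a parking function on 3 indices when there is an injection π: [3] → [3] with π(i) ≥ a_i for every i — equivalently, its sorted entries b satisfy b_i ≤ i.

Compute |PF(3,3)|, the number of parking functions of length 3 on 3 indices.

#PF = (3−3+1)·(3+1)^(3−1) = 1·16 = 16 [KW]
Example (1,3,1) → sorted (1,1,3): b_i ≤ i ∀i, a PF.

16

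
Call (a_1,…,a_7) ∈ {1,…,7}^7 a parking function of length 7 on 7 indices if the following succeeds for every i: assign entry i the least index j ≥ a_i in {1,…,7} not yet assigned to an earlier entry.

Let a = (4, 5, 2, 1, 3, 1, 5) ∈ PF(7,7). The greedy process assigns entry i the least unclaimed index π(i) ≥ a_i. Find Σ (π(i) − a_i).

7

Σπ = 28 ({1..7} each once); Σa = 4+5+2+1+3+1+5 = 21; disp = 28−21 = 7.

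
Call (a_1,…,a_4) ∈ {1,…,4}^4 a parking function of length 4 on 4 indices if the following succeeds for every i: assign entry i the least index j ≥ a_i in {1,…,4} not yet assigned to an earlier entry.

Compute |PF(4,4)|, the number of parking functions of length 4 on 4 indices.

#PF = (5−4)·5^(4−1) = 1 · 125 = 125 [KW]
Example (4,2,2,1) → sorted (1,2,2,4): b_i ≤ i ∀i, a PF.

125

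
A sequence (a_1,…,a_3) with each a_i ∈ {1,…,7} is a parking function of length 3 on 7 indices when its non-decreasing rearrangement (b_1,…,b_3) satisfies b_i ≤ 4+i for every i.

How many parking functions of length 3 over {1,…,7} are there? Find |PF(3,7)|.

320

|PF| = (7−3+1)·(7+1)^(3−1) = 5 · 64 = 320 (Konheim–Weiss)
One tuple (2,6,2) → sorted (2,2,6): b_i ≤ 4+i ∀i, a PF.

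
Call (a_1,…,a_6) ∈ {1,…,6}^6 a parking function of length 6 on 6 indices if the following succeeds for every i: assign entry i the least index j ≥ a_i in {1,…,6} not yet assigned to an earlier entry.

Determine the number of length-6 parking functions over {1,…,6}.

16807

|PF(6,6)| = (7−6)·7^(6−1) = 1 · 16807 = 16807 (Pollak)
One tuple (2,6,1,4,1,5) → sorted (1,1,2,4,5,6): b_i ≤ i ∀i, a PF.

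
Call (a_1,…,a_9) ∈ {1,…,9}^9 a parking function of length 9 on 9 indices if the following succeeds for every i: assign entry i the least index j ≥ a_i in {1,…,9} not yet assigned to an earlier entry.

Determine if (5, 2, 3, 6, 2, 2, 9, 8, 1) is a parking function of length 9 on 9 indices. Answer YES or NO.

YES

Rearranged: b = (1, 2, 2, 2, 3, 5, 6, 8, 9).
  b_1=1 ≤ 1
  b_2=2 ≤ 2
  b_3=2 ≤ 3
  b_4=2 ≤ 4
  b_5=3 ≤ 5
  b_6=5 ≤ 6
  b_7=6 ≤ 7
  b_8=8 ≤ 8
  b_9=9 ≤ 9
All bounds hold ⇒ YES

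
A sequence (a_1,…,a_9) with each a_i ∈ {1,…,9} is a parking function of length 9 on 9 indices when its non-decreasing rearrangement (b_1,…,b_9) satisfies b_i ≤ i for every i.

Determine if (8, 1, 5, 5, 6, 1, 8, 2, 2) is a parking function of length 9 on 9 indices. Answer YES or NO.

Sorted: b = (1, 1, 2, 2, 5, 5, 6, 8, 8).
  b_1=1 ≤ 1
  b_2=1 ≤ 2
  b_3=2 ≤ 3
  b_4=2 ≤ 4
  b_5=5 ≤ 5
  b_6=5 ≤ 6
  b_7=6 ≤ 7
  b_8=8 ≤ 8
  b_9=8 ≤ 9
All bounds hold ⇒ YES

YES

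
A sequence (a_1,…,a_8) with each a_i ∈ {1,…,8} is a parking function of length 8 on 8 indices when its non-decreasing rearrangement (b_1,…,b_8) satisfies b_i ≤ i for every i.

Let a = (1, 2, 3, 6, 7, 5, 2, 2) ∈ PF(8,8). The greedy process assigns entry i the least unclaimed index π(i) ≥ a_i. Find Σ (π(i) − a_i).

Σπ(i) = 1+…+8 = 36; Σa = 1+2+3+6+7+5+2+2 = 28; disp = 36−28 = 8.

8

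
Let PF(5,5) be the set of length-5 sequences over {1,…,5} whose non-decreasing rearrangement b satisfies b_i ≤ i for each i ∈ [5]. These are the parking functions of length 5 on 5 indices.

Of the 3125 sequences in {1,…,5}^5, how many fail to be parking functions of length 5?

1829

Count = (6−5)·6^(5−1) = 1 · 1296 = 1296 (Pollak)
Check (1,5,5,2,5) → sorted (1,2,5,5,5): b_3=5>3, not a PF.
So 3125 − 1296 = 1829 fail.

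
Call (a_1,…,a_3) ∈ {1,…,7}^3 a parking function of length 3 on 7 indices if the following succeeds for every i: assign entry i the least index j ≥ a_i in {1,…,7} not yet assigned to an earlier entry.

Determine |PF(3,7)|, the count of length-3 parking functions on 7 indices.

Count = (7+1−3)·(7+1)^{3−1} = 5·64 = 320 [KW]
Example (1,5,3) → sorted (1,3,5): b_i ≤ 4+i ∀i, a PF.

320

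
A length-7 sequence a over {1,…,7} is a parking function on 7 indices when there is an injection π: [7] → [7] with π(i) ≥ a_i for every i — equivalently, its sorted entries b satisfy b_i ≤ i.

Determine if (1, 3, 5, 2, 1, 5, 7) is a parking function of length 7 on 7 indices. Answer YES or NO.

YES

Sorted: b = (1, 1, 2, 3, 5, 5, 7).
  b_1=1 ≤ 1
  b_2=1 ≤ 2
  b_3=2 ≤ 3
  b_4=3 ≤ 4
  b_5=5 ≤ 5
  b_6=5 ≤ 6
  b_7=7 ≤ 7
All bounds hold ⇒ YES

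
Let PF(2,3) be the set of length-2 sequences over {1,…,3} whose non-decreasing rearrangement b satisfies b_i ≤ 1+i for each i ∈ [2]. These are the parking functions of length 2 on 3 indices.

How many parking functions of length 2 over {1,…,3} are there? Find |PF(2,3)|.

8

|PF(2,3)| = 2·4^1 = 2·4 = 8 [KW]
Check (3,2) → sorted (2,3): b_i ≤ 1+i ∀i, a PF.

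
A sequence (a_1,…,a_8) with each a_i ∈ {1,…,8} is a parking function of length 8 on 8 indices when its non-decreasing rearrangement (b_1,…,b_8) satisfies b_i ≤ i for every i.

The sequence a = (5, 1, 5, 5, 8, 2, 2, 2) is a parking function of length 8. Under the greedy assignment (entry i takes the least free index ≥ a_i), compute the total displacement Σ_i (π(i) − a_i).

Σπ(i) = 1+…+8 = 36; Σa = 5+1+5+5+8+2+2+2 = 30; disp = 36−30 = 6.

6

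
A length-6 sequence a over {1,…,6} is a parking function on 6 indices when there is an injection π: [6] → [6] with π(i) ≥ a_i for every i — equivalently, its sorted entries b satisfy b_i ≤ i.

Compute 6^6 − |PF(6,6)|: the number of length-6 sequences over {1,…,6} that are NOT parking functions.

Count = (6+1−6)·(6+1)^{6−1} = 1·16807 = 16807 [KW]
Example (5,3,6,6,6,4) → sorted (3,4,5,6,6,6): b_1=3>1, not a PF.
6^6 − 16807 = 46656 − 16807 = 29849

29849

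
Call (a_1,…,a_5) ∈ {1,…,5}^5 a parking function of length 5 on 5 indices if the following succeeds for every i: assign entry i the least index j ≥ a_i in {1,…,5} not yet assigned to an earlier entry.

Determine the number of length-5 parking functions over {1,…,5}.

1296

Count = (5+1−5)·(5+1)^{5−1} = 1 · 1296 = 1296 (Pollak)
One tuple (2,1,3,4,5) → sorted (1,2,3,4,5): b_i ≤ i ∀i, a PF.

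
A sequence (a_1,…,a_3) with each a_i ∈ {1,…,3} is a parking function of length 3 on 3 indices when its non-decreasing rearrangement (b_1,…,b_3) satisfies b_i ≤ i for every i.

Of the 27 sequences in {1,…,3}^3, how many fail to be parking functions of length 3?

|PF(3,3)| = (3−3+1)·(3+1)^(3−1) = 1 · 16 = 16 [KW]
E.g. (3,3,3) → sorted (3,3,3): b_1=3>1, not a PF.
So 27 − 16 = 11 fail.

11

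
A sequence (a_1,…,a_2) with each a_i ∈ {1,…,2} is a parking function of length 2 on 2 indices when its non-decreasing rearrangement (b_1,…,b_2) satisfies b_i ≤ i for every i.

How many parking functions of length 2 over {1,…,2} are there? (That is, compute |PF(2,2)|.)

|PF(2,2)| = (2−2+1)·(2+1)^(2−1) = 1×3 = 3 (Pollak)
E.g. (1,1) → sorted (1,1): b_i ≤ i ∀i, a PF.

3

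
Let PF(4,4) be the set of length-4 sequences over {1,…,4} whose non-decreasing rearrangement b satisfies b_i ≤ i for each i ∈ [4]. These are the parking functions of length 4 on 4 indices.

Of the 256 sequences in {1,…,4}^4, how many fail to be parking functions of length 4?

131

Count = (4−4+1)·(4+1)^(4−1) = 1 · 125 = 125
Check (4,4,4,4) → sorted (4,4,4,4): b_1=4>1, not a PF.
4^4 − 125 = 256 − 125 = 131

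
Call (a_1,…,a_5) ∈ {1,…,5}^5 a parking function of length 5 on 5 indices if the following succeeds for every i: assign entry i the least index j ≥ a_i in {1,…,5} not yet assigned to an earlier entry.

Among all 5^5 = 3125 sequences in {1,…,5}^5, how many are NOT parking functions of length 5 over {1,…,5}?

1829

Count = 1·6^4 = 1×1296 = 1296 [KW]
Check (3,4,4,3,5) → sorted (3,3,4,4,5): b_1=3>1, not a PF.
Total 3125; non-PF = 3125−1296 = 1829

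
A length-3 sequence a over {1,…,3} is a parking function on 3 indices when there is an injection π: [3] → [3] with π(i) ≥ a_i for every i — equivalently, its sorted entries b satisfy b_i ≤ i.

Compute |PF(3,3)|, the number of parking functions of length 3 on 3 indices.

Count = (3+1−3)·(3+1)^{3−1} = 1×16 = 16 (Konheim–Weiss)
One tuple (1,3,1) → sorted (1,1,3): b_i ≤ i ∀i, a PF.

16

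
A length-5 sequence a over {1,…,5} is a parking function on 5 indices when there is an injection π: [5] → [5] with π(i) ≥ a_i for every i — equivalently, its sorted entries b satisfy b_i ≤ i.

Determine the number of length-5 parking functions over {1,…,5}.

#PF = (6−5)·6^(5−1) = 1·1296 = 1296
One tuple (3,3,1,1,4) → sorted (1,1,3,3,4): b_i ≤ i ∀i, a PF.

1296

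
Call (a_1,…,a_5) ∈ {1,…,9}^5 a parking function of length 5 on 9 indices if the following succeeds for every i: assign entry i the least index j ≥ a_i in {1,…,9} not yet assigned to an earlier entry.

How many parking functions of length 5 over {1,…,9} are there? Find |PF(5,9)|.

50000

#PF = 5·10^4 = 5 · 10000 = 50000
One tuple (9,8,3,3,2) → sorted (2,3,3,8,9): b_i ≤ 4+i ∀i, a PF.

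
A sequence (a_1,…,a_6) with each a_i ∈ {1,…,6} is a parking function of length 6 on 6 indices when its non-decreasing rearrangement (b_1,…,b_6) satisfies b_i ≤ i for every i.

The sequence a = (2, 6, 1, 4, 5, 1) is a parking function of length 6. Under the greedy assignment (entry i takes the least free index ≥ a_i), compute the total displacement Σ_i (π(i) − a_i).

2

Σπ = 21 ({1..6} each once); Σa = 2+6+1+4+5+1 = 19; disp = 21−19 = 2.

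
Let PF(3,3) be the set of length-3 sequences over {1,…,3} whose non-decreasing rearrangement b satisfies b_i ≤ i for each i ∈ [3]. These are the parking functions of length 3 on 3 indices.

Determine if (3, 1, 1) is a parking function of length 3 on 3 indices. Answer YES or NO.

Rearranged: b = (1, 1, 3).
  b_1=1 ≤ 1
  b_2=1 ≤ 2
  b_3=3 ≤ 3
All bounds hold ⇒ YES

YES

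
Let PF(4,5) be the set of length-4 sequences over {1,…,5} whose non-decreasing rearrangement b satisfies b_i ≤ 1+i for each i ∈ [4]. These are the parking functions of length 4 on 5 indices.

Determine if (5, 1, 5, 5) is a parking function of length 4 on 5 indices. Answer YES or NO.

Sorted: b = (1, 5, 5, 5).
  b_1=1 ≤ 2
  b_2=5 > 3
  fails at i=2 ⇒ NO

NO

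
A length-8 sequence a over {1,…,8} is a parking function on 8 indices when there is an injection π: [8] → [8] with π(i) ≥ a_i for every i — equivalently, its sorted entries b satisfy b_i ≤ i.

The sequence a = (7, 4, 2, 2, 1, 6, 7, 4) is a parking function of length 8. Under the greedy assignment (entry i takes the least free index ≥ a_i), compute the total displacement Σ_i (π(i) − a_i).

Σπ(i) = 1+…+8 = 36; Σa = 7+4+2+2+1+6+7+4 = 33; disp = 36−33 = 3.

3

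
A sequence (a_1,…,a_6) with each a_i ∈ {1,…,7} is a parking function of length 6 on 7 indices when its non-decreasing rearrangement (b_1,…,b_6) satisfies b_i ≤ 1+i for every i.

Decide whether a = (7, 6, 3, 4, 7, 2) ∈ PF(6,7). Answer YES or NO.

NO

Sorted: b = (2, 3, 4, 6, 7, 7).
  b_1=2 ≤ 2
  b_2=3 ≤ 3
  b_3=4 ≤ 4
  b_4=6 > 5
  fails at i=4 ⇒ NO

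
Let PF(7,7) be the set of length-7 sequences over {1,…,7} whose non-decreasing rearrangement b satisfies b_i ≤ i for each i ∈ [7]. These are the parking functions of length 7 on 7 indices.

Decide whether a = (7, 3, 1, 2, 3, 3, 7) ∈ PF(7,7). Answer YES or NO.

Sorted: b = (1, 2, 3, 3, 3, 7, 7).
  b_1=1 ≤ 1
  b_2=2 ≤ 2
  b_3=3 ≤ 3
  b_4=3 ≤ 4
  b_5=3 ≤ 5
  b_6=7 > 6
  fails at i=6 ⇒ NO

NO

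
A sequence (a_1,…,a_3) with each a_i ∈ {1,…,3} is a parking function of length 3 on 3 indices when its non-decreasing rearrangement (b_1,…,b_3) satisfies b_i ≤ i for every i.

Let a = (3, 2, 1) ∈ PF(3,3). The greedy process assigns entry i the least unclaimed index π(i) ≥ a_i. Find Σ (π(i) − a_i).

0

Σπ = 6 ({1..3} each once); Σa = 3+2+1 = 6; disp = 6−6 = 0.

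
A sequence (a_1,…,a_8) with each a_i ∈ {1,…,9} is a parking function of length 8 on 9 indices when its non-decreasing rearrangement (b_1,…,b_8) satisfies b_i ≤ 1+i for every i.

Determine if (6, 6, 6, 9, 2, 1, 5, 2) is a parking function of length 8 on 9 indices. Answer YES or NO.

Order a: b = (1, 2, 2, 5, 6, 6, 6, 9).
  b_1=1 ≤ 2
  b_2=2 ≤ 3
  b_3=2 ≤ 4
  b_4=5 ≤ 5
  b_5=6 ≤ 6
  b_6=6 ≤ 7
  b_7=6 ≤ 8
  b_8=9 ≤ 9
All bounds hold ⇒ YES

YES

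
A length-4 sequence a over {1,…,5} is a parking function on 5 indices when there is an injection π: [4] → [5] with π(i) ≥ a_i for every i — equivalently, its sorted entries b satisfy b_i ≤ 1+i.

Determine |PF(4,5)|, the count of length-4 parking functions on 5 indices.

432

|PF| = 2·6^3 = 2 · 216 = 432 [KW]
Check (5,4,1,3) → sorted (1,3,4,5): b_i ≤ 1+i ∀i, a PF.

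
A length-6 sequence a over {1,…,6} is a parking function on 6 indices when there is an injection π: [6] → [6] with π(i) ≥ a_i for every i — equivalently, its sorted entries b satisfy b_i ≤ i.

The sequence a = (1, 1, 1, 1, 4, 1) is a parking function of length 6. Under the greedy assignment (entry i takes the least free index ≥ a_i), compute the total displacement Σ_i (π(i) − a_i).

12

Σπ = 21 ({1..6} each once); Σa = 1+1+1+1+4+1 = 9; disp = 21−9 = 12.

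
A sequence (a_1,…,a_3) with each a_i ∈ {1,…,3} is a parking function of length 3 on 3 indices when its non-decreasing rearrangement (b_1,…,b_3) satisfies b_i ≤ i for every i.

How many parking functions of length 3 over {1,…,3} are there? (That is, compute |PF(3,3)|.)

Count = (3+1−3)·(3+1)^{3−1} = 1×16 = 16 (Pollak)
E.g. (3,1,2) → sorted (1,2,3): b_i ≤ i ∀i, a PF.

16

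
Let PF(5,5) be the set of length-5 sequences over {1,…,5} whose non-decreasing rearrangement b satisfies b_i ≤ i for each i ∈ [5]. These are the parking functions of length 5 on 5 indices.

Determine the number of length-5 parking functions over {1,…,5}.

1296

#PF = (5+1−5)·(5+1)^{5−1} = 1·1296 = 1296 (Pollak)
Example (2,5,1,2,3) → sorted (1,2,2,3,5): b_i ≤ i ∀i, a PF.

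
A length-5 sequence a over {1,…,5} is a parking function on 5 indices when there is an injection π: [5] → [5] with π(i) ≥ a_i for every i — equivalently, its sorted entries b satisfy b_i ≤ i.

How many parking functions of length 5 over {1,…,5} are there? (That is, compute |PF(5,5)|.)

1296

|PF| = (6−5)·6^(5−1) = 1×1296 = 1296 (Pollak)
Example (4,3,1,5,1) → sorted (1,1,3,4,5): b_i ≤ i ∀i, a PF.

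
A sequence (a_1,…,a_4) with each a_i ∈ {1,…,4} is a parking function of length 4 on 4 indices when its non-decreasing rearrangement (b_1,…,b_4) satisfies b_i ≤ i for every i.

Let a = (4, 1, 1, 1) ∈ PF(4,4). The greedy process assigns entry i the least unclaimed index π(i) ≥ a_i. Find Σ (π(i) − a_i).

Σπ = 10 ({1..4} each once); Σa = 4+1+1+1 = 7; disp = 10−7 = 3.

3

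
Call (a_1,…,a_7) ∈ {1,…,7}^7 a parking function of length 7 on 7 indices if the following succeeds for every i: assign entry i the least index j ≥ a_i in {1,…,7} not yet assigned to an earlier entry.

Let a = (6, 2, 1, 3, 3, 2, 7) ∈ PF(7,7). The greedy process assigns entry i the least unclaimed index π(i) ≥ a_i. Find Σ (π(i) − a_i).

Σπ(i) = 1+…+7 = 28; Σa = 6+2+1+3+3+2+7 = 24; disp = 28−24 = 4.

4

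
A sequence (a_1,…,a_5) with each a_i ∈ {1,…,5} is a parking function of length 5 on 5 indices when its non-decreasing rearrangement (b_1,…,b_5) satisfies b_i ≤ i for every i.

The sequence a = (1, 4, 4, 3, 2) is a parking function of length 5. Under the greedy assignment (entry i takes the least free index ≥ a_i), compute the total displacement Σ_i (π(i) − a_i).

Σπ = 15 ({1..5} each once); Σa = 1+4+4+3+2 = 14; disp = 15−14 = 1.

1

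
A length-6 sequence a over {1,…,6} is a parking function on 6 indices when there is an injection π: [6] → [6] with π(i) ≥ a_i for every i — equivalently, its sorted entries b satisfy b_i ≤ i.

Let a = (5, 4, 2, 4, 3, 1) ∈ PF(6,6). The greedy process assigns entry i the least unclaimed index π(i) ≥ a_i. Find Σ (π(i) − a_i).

2

Σπ = 6·7/2 = 21 (π permutes [6]); Σa = 5+4+2+4+3+1 = 19; disp = 21−19 = 2.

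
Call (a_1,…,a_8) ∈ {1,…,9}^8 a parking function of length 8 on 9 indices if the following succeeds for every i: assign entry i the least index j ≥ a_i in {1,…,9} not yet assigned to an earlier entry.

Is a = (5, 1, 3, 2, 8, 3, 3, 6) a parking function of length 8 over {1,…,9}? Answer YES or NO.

YES

Rearranged: b = (1, 2, 3, 3, 3, 5, 6, 8).
  b_1=1 ≤ 2
  b_2=2 ≤ 3
  b_3=3 ≤ 4
  b_4=3 ≤ 5
  b_5=3 ≤ 6
  b_6=5 ≤ 7
  b_7=6 ≤ 8
  b_8=8 ≤ 9
All bounds hold ⇒ YES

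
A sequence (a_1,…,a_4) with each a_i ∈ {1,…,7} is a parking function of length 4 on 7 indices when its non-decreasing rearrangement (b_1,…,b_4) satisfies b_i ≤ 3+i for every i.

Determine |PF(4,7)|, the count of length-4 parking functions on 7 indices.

2048

Count = (8−4)·8^(4−1) = 4 · 512 = 2048 (Pollak)
E.g. (5,1,7,4) → sorted (1,4,5,7): b_i ≤ 3+i ∀i, a PF.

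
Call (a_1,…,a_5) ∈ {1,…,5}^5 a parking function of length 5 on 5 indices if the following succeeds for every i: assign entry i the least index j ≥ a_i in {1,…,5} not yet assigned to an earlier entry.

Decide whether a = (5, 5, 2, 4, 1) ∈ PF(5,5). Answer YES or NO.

NO

Order a: b = (1, 2, 4, 5, 5).
  b_1=1 ≤ 1
  b_2=2 ≤ 2
  b_3=4 > 3
  fails at i=3 ⇒ NO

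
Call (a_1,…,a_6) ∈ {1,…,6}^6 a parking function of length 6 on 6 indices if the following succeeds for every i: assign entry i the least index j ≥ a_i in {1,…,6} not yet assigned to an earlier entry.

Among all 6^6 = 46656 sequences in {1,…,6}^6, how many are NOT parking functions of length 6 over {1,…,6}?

|PF(6,6)| = (6−6+1)·(6+1)^(6−1) = 1·16807 = 16807 (Konheim–Weiss)
Example (4,3,5,4,6,2) → sorted (2,3,4,4,5,6): b_1=2>1, not a PF.
So 46656 − 16807 = 29849 fail.

29849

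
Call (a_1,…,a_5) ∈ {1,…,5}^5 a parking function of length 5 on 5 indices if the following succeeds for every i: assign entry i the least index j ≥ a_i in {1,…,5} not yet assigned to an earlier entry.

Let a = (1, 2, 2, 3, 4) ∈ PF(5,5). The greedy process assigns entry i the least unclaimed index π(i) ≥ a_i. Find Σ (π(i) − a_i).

Σπ = 15 ({1..5} each once); Σa = 1+2+2+3+4 = 12; disp = 15−12 = 3.

3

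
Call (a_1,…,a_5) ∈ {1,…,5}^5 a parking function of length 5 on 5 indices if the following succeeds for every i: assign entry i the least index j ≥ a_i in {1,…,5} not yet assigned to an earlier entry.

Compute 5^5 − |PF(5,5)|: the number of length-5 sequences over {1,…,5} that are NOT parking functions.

|PF(5,5)| = (5+1−5)·(5+1)^{5−1} = 1·1296 = 1296 (Pollak)
E.g. (5,3,4,5,5) → sorted (3,4,5,5,5): b_1=3>1, not a PF.
Total 3125; non-PF = 3125−1296 = 1829

1829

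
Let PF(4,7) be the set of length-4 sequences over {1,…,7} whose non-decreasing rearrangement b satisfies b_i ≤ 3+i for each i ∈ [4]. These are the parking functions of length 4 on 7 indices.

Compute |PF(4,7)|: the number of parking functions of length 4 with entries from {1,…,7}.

2048

|PF(4,7)| = 4·8^3 = 4 · 512 = 2048 [KW]
Check (3,4,2,7) → sorted (2,3,4,7): b_i ≤ 3+i ∀i, a PF.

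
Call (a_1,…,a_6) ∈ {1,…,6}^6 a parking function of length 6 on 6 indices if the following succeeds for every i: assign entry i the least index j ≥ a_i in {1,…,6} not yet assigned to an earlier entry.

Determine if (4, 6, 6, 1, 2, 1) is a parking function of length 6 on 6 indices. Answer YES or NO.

Order a: b = (1, 1, 2, 4, 6, 6).
  b_1=1 ≤ 1
  b_2=1 ≤ 2
  b_3=2 ≤ 3
  b_4=4 ≤ 4
  b_5=6 > 5
  fails at i=5 ⇒ NO

NO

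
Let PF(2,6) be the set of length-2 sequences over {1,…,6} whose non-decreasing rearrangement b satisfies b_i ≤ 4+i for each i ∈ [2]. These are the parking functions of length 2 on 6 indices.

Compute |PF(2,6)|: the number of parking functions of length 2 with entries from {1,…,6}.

#PF = (6+1−2)·(6+1)^{2−1} = 5 · 7 = 35 (Pollak)
Example (5,3) → sorted (3,5): b_i ≤ 4+i ∀i, a PF.

35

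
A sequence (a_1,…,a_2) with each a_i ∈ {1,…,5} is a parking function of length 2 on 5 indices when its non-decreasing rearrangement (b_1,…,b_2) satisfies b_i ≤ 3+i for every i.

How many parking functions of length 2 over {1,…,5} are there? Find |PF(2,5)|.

#PF = 4·6^1 = 4·6 = 24 [KW]
Check (4,1) → sorted (1,4): b_i ≤ 3+i ∀i, a PF.

24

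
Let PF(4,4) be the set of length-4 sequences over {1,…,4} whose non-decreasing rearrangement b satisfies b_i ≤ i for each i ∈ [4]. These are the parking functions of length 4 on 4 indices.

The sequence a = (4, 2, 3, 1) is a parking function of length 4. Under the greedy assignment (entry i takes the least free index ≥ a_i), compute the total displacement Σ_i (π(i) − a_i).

0

Σπ(i) = 1+…+4 = 10; Σa = 4+2+3+1 = 10; disp = 10−10 = 0.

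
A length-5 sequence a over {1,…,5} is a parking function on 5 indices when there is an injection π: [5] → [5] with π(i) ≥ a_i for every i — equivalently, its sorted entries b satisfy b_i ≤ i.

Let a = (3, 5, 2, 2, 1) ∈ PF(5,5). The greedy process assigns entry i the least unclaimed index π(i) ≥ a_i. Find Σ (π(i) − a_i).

2

Σπ = 15 ({1..5} each once); Σa = 3+5+2+2+1 = 13; disp = 15−13 = 2.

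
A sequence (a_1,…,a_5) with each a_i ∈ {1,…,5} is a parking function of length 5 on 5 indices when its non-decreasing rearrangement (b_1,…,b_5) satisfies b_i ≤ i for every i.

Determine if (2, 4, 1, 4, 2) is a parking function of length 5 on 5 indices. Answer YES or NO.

Rearranged: b = (1, 2, 2, 4, 4).
  b_1=1 ≤ 1
  b_2=2 ≤ 2
  b_3=2 ≤ 3
  b_4=4 ≤ 4
  b_5=4 ≤ 5
All bounds hold ⇒ YES

YES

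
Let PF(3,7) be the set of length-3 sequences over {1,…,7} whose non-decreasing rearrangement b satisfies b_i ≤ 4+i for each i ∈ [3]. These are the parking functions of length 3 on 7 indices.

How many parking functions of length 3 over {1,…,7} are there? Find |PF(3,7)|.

|PF| = (8−3)·8^(3−1) = 5 · 64 = 320
One tuple (3,3,7) → sorted (3,3,7): b_i ≤ 4+i ∀i, a PF.

320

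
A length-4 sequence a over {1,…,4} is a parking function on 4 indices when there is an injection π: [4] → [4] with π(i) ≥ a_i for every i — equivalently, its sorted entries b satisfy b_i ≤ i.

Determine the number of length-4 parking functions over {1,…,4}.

|PF(4,4)| = 1·5^3 = 1×125 = 125
E.g. (4,1,2,1) → sorted (1,1,2,4): b_i ≤ i ∀i, a PF.

125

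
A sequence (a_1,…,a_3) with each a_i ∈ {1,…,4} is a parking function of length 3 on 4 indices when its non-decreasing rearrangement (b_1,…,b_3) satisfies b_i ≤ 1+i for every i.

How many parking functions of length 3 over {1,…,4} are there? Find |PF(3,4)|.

50

|PF(3,4)| = (5−3)·5^(3−1) = 2·25 = 50 [KW]
Example (4,2,2) → sorted (2,2,4): b_i ≤ 1+i ∀i, a PF.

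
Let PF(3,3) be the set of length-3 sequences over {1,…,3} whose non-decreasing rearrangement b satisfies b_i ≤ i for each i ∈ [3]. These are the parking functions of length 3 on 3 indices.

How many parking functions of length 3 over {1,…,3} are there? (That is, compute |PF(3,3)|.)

#PF = 1·4^2 = 1×16 = 16 (Konheim–Weiss)
Check (3,1,1) → sorted (1,1,3): b_i ≤ i ∀i, a PF.

16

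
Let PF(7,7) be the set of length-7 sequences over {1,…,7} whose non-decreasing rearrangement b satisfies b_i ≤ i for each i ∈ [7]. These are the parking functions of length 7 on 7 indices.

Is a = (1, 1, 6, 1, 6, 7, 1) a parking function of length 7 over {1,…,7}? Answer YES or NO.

Order a: b = (1, 1, 1, 1, 6, 6, 7).
  b_1=1 ≤ 1
  b_2=1 ≤ 2
  b_3=1 ≤ 3
  b_4=1 ≤ 4
  b_5=6 > 5
  fails at i=5 ⇒ NO

NO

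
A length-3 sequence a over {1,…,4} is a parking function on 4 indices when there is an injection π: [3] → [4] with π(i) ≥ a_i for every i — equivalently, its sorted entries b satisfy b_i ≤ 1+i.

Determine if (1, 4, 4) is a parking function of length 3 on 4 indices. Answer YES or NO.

Rearranged: b = (1, 4, 4).
  b_1=1 ≤ 2
  b_2=4 > 3
  fails at i=2 ⇒ NO

NO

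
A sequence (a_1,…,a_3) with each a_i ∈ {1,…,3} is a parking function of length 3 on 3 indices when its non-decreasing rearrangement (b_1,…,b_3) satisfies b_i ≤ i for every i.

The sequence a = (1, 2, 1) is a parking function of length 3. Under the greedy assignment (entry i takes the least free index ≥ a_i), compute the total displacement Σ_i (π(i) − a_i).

2

Σπ(i) = 1+…+3 = 6; Σa = 1+2+1 = 4; disp = 6−4 = 2.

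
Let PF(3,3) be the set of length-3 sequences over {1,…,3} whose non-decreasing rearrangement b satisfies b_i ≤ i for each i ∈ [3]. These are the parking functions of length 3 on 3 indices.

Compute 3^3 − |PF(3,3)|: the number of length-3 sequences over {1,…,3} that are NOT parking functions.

|PF| = (3+1−3)·(3+1)^{3−1} = 1×16 = 16 (Konheim–Weiss)
Example (3,3,3) → sorted (3,3,3): b_1=3>1, not a PF.
3^3 − 16 = 27 − 16 = 11

11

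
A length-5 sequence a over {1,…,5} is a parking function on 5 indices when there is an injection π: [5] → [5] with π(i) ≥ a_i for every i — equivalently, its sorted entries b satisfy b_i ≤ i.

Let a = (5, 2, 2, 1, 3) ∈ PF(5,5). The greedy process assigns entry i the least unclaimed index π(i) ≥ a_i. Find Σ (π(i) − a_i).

Σπ(i) = 1+…+5 = 15; Σa = 5+2+2+1+3 = 13; disp = 15−13 = 2.

2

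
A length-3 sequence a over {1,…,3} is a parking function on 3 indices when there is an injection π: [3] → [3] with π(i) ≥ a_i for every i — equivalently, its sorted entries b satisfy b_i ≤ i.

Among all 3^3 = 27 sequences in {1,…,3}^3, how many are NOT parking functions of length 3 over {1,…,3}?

#PF = (3−3+1)·(3+1)^(3−1) = 1 · 16 = 16 (Pollak)
Check (2,2,2) → sorted (2,2,2): b_1=2>1, not a PF.
3^3 − 16 = 27 − 16 = 11

11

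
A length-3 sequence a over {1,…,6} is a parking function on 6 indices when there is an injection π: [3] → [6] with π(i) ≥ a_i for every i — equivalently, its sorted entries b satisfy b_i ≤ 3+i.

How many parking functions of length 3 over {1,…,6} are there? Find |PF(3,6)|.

196

Count = 4·7^2 = 4×49 = 196 (Pollak)
One tuple (5,6,4) → sorted (4,5,6): b_i ≤ 3+i ∀i, a PF.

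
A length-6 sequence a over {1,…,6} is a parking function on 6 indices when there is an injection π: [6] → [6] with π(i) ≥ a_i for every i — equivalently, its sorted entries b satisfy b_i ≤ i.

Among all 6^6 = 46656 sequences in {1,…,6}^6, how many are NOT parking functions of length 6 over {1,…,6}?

29849

Count = (6−6+1)·(6+1)^(6−1) = 1·16807 = 16807
E.g. (5,4,4,6,6,6) → sorted (4,4,5,6,6,6): b_1=4>1, not a PF.
So 46656 − 16807 = 29849 fail.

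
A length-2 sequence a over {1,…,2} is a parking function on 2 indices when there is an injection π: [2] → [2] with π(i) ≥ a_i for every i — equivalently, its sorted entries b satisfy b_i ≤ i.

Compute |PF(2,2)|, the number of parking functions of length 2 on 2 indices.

Count = (3−2)·3^(2−1) = 1·3 = 3 (Konheim–Weiss)
One tuple (1,1) → sorted (1,1): b_i ≤ i ∀i, a PF.

3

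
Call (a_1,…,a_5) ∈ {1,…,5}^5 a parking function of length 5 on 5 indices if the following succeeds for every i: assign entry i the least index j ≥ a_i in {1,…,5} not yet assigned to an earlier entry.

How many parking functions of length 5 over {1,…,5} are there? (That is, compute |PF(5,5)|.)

1296

|PF| = 1·6^4 = 1·1296 = 1296 (Konheim–Weiss)
E.g. (4,2,2,3,1) → sorted (1,2,2,3,4): b_i ≤ i ∀i, a PF.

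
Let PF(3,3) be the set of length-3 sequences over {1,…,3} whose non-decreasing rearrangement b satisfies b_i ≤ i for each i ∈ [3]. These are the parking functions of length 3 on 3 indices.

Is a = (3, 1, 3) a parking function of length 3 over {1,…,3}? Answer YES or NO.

NO

Rearranged: b = (1, 3, 3).
  b_1=1 ≤ 1
  b_2=3 > 2
  fails at i=2 ⇒ NO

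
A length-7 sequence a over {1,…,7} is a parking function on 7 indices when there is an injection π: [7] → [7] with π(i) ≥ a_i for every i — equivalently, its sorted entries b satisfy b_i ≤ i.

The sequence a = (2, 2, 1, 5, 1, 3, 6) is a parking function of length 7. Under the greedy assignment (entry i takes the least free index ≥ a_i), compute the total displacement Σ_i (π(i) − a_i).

8

Σπ = 7·8/2 = 28 (π permutes [7]); Σa = 2+2+1+5+1+3+6 = 20; disp = 28−20 = 8.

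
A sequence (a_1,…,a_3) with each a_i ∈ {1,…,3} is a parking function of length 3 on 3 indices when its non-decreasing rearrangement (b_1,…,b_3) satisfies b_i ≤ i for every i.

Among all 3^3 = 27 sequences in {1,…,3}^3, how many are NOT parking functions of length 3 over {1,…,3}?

Count = 1·4^2 = 1·16 = 16 (Konheim–Weiss)
E.g. (3,2,3) → sorted (2,3,3): b_1=2>1, not a PF.
So 27 − 16 = 11 fail.

11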